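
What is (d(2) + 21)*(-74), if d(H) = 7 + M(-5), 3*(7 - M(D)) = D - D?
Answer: -2590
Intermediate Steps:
M(D) = 7 (M(D) = 7 - (D - D)/3 = 7 - ⅓*0 = 7 + 0 = 7)
d(H) = 14 (d(H) = 7 + 7 = 14)
(d(2) + 21)*(-74) = (14 + 21)*(-74) = 35*(-74) = -2590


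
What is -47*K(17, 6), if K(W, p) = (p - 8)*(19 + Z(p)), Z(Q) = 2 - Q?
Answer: 1410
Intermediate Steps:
K(W, p) = (-8 + p)*(21 - p) (K(W, p) = (p - 8)*(19 + (2 - p)) = (-8 + p)*(21 - p))
-47*K(17, 6) = -47*(-168 - 1*6**2 + 29*6) = -47*(-168 - 1*36 + 174) = -47*(-168 - 36 + 174) = -47*(-30) = 1410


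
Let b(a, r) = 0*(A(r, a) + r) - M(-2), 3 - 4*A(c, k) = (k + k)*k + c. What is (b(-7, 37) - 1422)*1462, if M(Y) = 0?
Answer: -2078964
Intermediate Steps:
A(c, k) = ¾ - k²/2 - c/4 (A(c, k) = ¾ - ((k + k)*k + c)/4 = ¾ - ((2*k)*k + c)/4 = ¾ - (2*k² + c)/4 = ¾ - (c + 2*k²)/4 = ¾ + (-k²/2 - c/4) = ¾ - k²/2 - c/4)
b(a, r) = 0 (b(a, r) = 0*((¾ - a²/2 - r/4) + r) - 1*0 = 0*(¾ - a²/2 + 3*r/4) + 0 = 0 + 0 = 0)
(b(-7, 37) - 1422)*1462 = (0 - 1422)*1462 = -1422*1462 = -2078964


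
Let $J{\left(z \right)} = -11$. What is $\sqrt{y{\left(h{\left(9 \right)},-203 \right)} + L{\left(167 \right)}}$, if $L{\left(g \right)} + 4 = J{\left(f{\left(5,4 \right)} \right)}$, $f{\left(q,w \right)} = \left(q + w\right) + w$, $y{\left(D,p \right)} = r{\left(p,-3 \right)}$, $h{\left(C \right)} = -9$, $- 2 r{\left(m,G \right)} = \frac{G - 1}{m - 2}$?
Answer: $\frac{i \sqrt{630785}}{205} \approx 3.8742 i$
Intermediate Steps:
$r{\left(m,G \right)} = - \frac{-1 + G}{2 \left(-2 + m\right)}$ ($r{\left(m,G \right)} = - \frac{\left(G - 1\right) \frac{1}{m - 2}}{2} = - \frac{\left(-1 + G\right) \frac{1}{-2 + m}}{2} = - \frac{\frac{1}{-2 + m} \left(-1 + G\right)}{2} = - \frac{-1 + G}{2 \left(-2 + m\right)}$)
$y{\left(D,p \right)} = \frac{2}{-2 + p}$ ($y{\left(D,p \right)} = \frac{1 - -3}{2 \left(-2 + p\right)} = \frac{1 + 3}{2 \left(-2 + p\right)} = \frac{1}{2} \frac{1}{-2 + p} 4 = \frac{2}{-2 + p}$)
$f{\left(q,w \right)} = q + 2 w$
$L{\left(g \right)} = -15$ ($L{\left(g \right)} = -4 - 11 = -15$)
$\sqrt{y{\left(h{\left(9 \right)},-203 \right)} + L{\left(167 \right)}} = \sqrt{\frac{2}{-2 - 203} - 15} = \sqrt{\frac{2}{-205} - 15} = \sqrt{2 \left(- \frac{1}{205}\right) - 15} = \sqrt{- \frac{2}{205} - 15} = \sqrt{- \frac{3077}{205}} = \frac{i \sqrt{630785}}{205}$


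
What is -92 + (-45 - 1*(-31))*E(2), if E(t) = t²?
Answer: -148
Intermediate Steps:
-92 + (-45 - 1*(-31))*E(2) = -92 + (-45 - 1*(-31))*2² = -92 + (-45 + 31)*4 = -92 - 14*4 = -92 - 56 = -148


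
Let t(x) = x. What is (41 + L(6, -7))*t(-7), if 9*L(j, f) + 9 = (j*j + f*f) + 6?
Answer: -3157/9 ≈ -350.78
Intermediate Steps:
L(j, f) = -⅓ + f²/9 + j²/9 (L(j, f) = -1 + ((j*j + f*f) + 6)/9 = -1 + ((j² + f²) + 6)/9 = -1 + ((f² + j²) + 6)/9 = -1 + (6 + f² + j²)/9 = -1 + (⅔ + f²/9 + j²/9) = -⅓ + f²/9 + j²/9)
(41 + L(6, -7))*t(-7) = (41 + (-⅓ + (⅑)*(-7)² + (⅑)*6²))*(-7) = (41 + (-⅓ + (⅑)*49 + (⅑)*36))*(-7) = (41 + (-⅓ + 49/9 + 4))*(-7) = (41 + 82/9)*(-7) = (451/9)*(-7) = -3157/9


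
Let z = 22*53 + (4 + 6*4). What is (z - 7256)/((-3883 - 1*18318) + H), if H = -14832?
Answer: 6062/37033 ≈ 0.16369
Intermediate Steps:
z = 1194 (z = 1166 + (4 + 24) = 1166 + 28 = 1194)
(z - 7256)/((-3883 - 1*18318) + H) = (1194 - 7256)/((-3883 - 1*18318) - 14832) = -6062/((-3883 - 18318) - 14832) = -6062/(-22201 - 14832) = -6062/(-37033) = -6062*(-1/37033) = 6062/37033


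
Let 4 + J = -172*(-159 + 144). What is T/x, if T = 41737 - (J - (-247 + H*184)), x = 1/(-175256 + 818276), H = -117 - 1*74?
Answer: 2424185400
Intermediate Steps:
H = -191 (H = -117 - 74 = -191)
J = 2576 (J = -4 - 172*(-159 + 144) = -4 - 172*(-15) = -4 + 2580 = 2576)
x = 1/643020 ≈ 1.5552e-6
T = 3770 (T = 41737 - (2576 - (-247 - 191*184)) = 41737 - (2576 - (-247 - 35144)) = 41737 - (2576 - 1*(-35391)) = 41737 - (2576 + 35391) = 41737 - 1*37967 = 41737 - 37967 = 3770)
T/x = 3770/(1/643020) = 3770*643020 = 2424185400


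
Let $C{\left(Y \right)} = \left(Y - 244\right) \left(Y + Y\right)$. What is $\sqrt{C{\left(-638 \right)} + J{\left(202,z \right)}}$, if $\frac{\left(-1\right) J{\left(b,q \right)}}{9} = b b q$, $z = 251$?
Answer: $18 i \sqrt{281021} \approx 9542.1 i$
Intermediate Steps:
$J{\left(b,q \right)} = - 9 q b^{2}$ ($J{\left(b,q \right)} = - 9 b b q = - 9 b^{2} q = - 9 q b^{2}$)
$C{\left(Y \right)} = 2 Y \left(-244 + Y\right)$ ($C{\left(Y \right)} = \left(-244 + Y\right) 2 Y = 2 Y \left(-244 + Y\right)$)
$\sqrt{C{\left(-638 \right)} + J{\left(202,z \right)}} = \sqrt{2 \left(-638\right) \left(-244 - 638\right) - 2259 \cdot 202^{2}} = \sqrt{2 \left(-638\right) \left(-882\right) - 2259 \cdot 40804} = \sqrt{1125432 - 92176236} = \sqrt{-91050804} = 18 i \sqrt{281021}$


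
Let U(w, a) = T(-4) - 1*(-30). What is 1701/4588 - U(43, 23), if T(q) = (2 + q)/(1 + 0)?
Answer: -126763/4588 ≈ -27.629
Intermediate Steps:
T(q) = 2 + q (T(q) = (2 + q)/1 = (2 + q)*1 = 2 + q)
U(w, a) = 28 (U(w, a) = (2 - 4) - 1*(-30) = -2 + 30 = 28)
1701/4588 - U(43, 23) = 1701/4588 - 1*28 = 1701*(1/4588) - 28 = 1701/4588 - 28 = -126763/4588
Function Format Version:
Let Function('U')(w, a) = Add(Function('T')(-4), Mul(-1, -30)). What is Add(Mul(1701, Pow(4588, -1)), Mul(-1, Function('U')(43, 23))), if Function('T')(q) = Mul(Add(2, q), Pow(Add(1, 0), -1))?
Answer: Rational(-126763, 4588) ≈ -27.629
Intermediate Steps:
Function('T')(q) = Add(2, q) (Function('T')(q) = Mul(Add(2, q), Pow(1, -1)) = Mul(Add(2, q), 1) = Add(2, q))
Function('U')(w, a) = 28 (Function('U')(w, a) = Add(Add(2, -4), Mul(-1, -30)) = Add(-2, 30) = 28)
Add(Mul(1701, Pow(4588, -1)), Mul(-1, Function('U')(43, 23))) = Add(Mul(1701, Pow(4588, -1)), Mul(-1, 28)) = Add(Mul(1701, Rational(1, 4588)), -28) = Add(Rational(1701, 4588), -28) = Rational(-126763, 4588)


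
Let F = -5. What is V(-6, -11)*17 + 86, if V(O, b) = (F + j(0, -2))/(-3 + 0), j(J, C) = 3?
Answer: 292/3 ≈ 97.333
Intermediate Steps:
V(O, b) = 2/3 (V(O, b) = (-5 + 3)/(-3 + 0) = -2/(-3) = -2*(-1/3) = 2/3)
V(-6, -11)*17 + 86 = (2/3)*17 + 86 = 34/3 + 86 = 292/3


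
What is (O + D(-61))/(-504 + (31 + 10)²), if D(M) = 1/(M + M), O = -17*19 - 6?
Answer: -3649/13054 ≈ -0.27953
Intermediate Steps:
O = -329 (O = -323 - 6 = -329)
D(M) = 1/(2*M)
(O + D(-61))/(-504 + (31 + 10)²) = (-329 + (½)/(-61))/(-504 + (31 + 10)²) = (-329 + (½)*(-1/61))/(-504 + 41²) = (-329 - 1/122)/(-504 + 1681) = -40139/122/1177 = -40139/122*1/1177 = -3649/13054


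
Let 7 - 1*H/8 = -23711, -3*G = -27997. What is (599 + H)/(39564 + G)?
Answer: 571029/146689 ≈ 3.8928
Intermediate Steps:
G = 27997/3 (G = -⅓*(-27997) = 27997/3 ≈ 9332.3)
H = 189744 (H = 56 - 8*(-23711) = 56 + 189688 = 189744)
(599 + H)/(39564 + G) = (599 + 189744)/(39564 + 27997/3) = 190343/(146689/3) = 190343*(3/146689) = 571029/146689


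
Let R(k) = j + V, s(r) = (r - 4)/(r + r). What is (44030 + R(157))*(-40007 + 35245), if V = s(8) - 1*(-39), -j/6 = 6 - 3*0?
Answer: -419372673/2 ≈ -2.0969e+8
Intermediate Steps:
s(r) = (-4 + r)/(2*r) (s(r) = (-4 + r)/((2*r)) = (-4 + r)*(1/(2*r)) = (-4 + r)/(2*r))
j = -36 (j = -6*(6 - 3*0) = -6*(6 + 0) = -6*6 = -36)
V = 157/4 (V = (1/2)*(-4 + 8)/8 - 1*(-39) = (1/2)*(1/8)*4 + 39 = 1/4 + 39 = 157/4 ≈ 39.250)
R(k) = 13/4 (R(k) = -36 + 157/4 = 13/4)
(44030 + R(157))*(-40007 + 35245) = (44030 + 13/4)*(-40007 + 35245) = (176133/4)*(-4762) = -419372673/2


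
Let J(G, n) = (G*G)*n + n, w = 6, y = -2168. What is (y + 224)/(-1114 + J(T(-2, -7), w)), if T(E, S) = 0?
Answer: 486/277 ≈ 1.7545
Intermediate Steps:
J(G, n) = n + n*G² (J(G, n) = G²*n + n = n*G² + n = n + n*G²)
(y + 224)/(-1114 + J(T(-2, -7), w)) = (-2168 + 224)/(-1114 + 6*(1 + 0²)) = -1944/(-1114 + 6*(1 + 0)) = -1944/(-1114 + 6*1) = -1944/(-1114 + 6) = -1944/(-1108) = -1944*(-1/1108) = 486/277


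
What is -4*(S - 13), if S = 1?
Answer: 48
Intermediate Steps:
-4*(S - 13) = -4*(1 - 13) = -4*(-12) = 48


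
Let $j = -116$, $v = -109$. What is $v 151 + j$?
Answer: $-16575$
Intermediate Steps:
$v 151 + j = \left(-109\right) 151 - 116 = -16459 - 116 = -16575$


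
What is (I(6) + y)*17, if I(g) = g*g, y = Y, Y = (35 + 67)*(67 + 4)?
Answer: 123726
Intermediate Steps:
Y = 7242 (Y = 102*71 = 7242)
y = 7242
I(g) = g**2
(I(6) + y)*17 = (6**2 + 7242)*17 = (36 + 7242)*17 = 7278*17 = 123726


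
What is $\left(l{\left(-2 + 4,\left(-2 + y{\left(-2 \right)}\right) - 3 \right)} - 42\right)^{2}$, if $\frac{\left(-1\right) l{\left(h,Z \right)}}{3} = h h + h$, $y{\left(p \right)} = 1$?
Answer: $3600$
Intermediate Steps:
$l{\left(h,Z \right)} = - 3 h - 3 h^{2}$ ($l{\left(h,Z \right)} = - 3 \left(h h + h\right) = - 3 \left(h^{2} + h\right) = - 3 \left(h + h^{2}\right) = - 3 h - 3 h^{2}$)
$\left(l{\left(-2 + 4,\left(-2 + y{\left(-2 \right)}\right) - 3 \right)} - 42\right)^{2} = \left(- 3 \left(-2 + 4\right) \left(1 + \left(-2 + 4\right)\right) - 42\right)^{2} = \left(\left(-3\right) 2 \left(1 + 2\right) - 42\right)^{2} = \left(\left(-3\right) 2 \cdot 3 - 42\right)^{2} = \left(-18 - 42\right)^{2} = \left(-60\right)^{2} = 3600$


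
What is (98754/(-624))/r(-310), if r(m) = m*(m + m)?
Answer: -16459/19988800 ≈ -0.00082341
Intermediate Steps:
r(m) = 2*m² (r(m) = m*(2*m) = 2*m²)
(98754/(-624))/r(-310) = (98754/(-624))/((2*(-310)²)) = (98754*(-1/624))/((2*96100)) = -16459/104/192200 = -16459/104*1/192200 = -16459/19988800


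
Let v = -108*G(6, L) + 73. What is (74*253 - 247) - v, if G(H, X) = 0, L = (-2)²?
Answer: 18402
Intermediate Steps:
L = 4
v = 73 (v = -108*0 + 73 = 0 + 73 = 73)
(74*253 - 247) - v = (74*253 - 247) - 1*73 = (18722 - 247) - 73 = 18475 - 73 = 18402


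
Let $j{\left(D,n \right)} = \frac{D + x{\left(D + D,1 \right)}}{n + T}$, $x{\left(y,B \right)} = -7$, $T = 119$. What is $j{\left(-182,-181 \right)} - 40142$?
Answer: $- \frac{2488615}{62} \approx -40139.0$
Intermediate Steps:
$j{\left(D,n \right)} = \frac{-7 + D}{119 + n}$ ($j{\left(D,n \right)} = \frac{D - 7}{n + 119} = \frac{-7 + D}{119 + n}$)
$j{\left(-182,-181 \right)} - 40142 = \frac{-7 - 182}{119 - 181} - 40142 = \frac{1}{-62} \left(-189\right) - 40142 = \left(- \frac{1}{62}\right) \left(-189\right) - 40142 = \frac{189}{62} - 40142 = - \frac{2488615}{62}$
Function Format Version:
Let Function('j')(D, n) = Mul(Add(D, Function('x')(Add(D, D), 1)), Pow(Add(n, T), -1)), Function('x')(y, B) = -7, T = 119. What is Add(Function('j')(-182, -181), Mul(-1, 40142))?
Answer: Rational(-2488615, 62) ≈ -40139.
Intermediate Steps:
Function('j')(D, n) = Mul(Pow(Add(119, n), -1), Add(-7, D)) (Function('j')(D, n) = Mul(Add(D, -7), Pow(Add(n, 119), -1)) = Mul(Add(-7, D), Pow(Add(119, n), -1)) = Mul(Pow(Add(119, n), -1), Add(-7, D)))
Add(Function('j')(-182, -181), Mul(-1, 40142)) = Add(Mul(Pow(Add(119, -181), -1), Add(-7, -182)), Mul(-1, 40142)) = Add(Mul(Pow(-62, -1), -189), -40142) = Add(Mul(Rational(-1, 62), -189), -40142) = Add(Rational(189, 62), -40142) = Rational(-2488615, 62)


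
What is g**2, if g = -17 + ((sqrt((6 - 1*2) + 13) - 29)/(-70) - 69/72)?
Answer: 217181617/705600 + 14737*sqrt(17)/29400 ≈ 309.86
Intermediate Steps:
g = -14737/840 - sqrt(17)/70 (g = -17 + ((sqrt((6 - 2) + 13) - 29)*(-1/70) - 69*1/72) = -17 + ((sqrt(4 + 13) - 29)*(-1/70) - 23/24) = -17 + ((sqrt(17) - 29)*(-1/70) - 23/24) = -17 + ((-29 + sqrt(17))*(-1/70) - 23/24) = -17 + ((29/70 - sqrt(17)/70) - 23/24) = -17 + (-457/840 - sqrt(17)/70) = -14737/840 - sqrt(17)/70 ≈ -17.603)
g**2 = (-14737/840 - sqrt(17)/70)**2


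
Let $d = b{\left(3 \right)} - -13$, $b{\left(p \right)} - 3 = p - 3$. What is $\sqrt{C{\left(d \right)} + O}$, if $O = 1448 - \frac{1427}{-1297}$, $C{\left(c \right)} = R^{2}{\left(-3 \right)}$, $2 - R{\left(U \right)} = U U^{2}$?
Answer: $\frac{2 \sqrt{963106805}}{1297} \approx 47.855$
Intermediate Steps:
$b{\left(p \right)} = p$ ($b{\left(p \right)} = 3 + \left(p - 3\right) = 3 + \left(-3 + p\right) = p$)
$R{\left(U \right)} = 2 - U^{3}$ ($R{\left(U \right)} = 2 - U U^{2} = 2 - U^{3}$)
$d = 16$ ($d = 3 - -13 = 3 + 13 = 16$)
$C{\left(c \right)} = 841$ ($C{\left(c \right)} = \left(2 - \left(-3\right)^{3}\right)^{2} = \left(2 - -27\right)^{2} = \left(2 + 27\right)^{2} = 29^{2} = 841$)
$O = \frac{1879483}{1297}$ ($O = 1448 - 1427 \left(- \frac{1}{1297}\right) = 1448 - - \frac{1427}{1297} = 1448 + \frac{1427}{1297} = \frac{1879483}{1297} \approx 1449.1$)
$\sqrt{C{\left(d \right)} + O} = \sqrt{841 + \frac{1879483}{1297}} = \sqrt{\frac{2970260}{1297}} = \frac{2 \sqrt{963106805}}{1297}$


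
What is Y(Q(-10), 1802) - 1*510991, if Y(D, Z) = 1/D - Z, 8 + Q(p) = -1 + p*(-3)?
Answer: -10768652/21 ≈ -5.1279e+5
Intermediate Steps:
Q(p) = -9 - 3*p (Q(p) = -8 + (-1 + p*(-3)) = -8 + (-1 - 3*p) = -9 - 3*p)
Y(Q(-10), 1802) - 1*510991 = (1/(-9 - 3*(-10)) - 1*1802) - 1*510991 = (1/(-9 + 30) - 1802) - 510991 = (1/21 - 1802) - 510991 = -37841/21 - 510991 = -10768652/21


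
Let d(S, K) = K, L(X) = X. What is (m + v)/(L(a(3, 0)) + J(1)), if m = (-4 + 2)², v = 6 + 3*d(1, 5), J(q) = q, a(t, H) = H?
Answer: 25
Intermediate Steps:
v = 21 (v = 6 + 3*5 = 6 + 15 = 21)
m = 4 (m = (-2)² = 4)
(m + v)/(L(a(3, 0)) + J(1)) = (4 + 21)/(0 + 1) = 25/1 = 1*25 = 25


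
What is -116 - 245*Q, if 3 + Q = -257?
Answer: 63584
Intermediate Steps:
Q = -260 (Q = -3 - 257 = -260)
-116 - 245*Q = -116 - 245*(-260) = -116 + 63700 = 63584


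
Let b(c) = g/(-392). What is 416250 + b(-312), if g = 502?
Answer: 81584749/196 ≈ 4.1625e+5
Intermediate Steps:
b(c) = -251/196 (b(c) = 502/(-392) = 502*(-1/392) = -251/196)
416250 + b(-312) = 416250 - 251/196 = 81584749/196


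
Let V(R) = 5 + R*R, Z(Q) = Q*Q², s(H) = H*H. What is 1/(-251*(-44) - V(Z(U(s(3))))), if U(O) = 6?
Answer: -1/35617 ≈ -2.8076e-5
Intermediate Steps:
s(H) = H²
Z(Q) = Q³
V(R) = 5 + R²
1/(-251*(-44) - V(Z(U(s(3))))) = 1/(-251*(-44) - (5 + (6³)²)) = 1/(11044 - (5 + 216²)) = 1/(11044 - (5 + 46656)) = 1/(11044 - 1*46661) = 1/(11044 - 46661) = 1/(-35617) = -1/35617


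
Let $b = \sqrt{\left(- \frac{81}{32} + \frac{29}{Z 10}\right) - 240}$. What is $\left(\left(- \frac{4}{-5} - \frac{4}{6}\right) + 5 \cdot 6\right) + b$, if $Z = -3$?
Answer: $\frac{452}{15} + \frac{i \sqrt{3506370}}{120} \approx 30.133 + 15.604 i$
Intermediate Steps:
$b = \frac{i \sqrt{3506370}}{120}$ ($b = \sqrt{\left(- \frac{81}{32} + \frac{29}{\left(-3\right) 10}\right) - 240} = \sqrt{\left(\left(-81\right) \frac{1}{32} + \frac{29}{-30}\right) - 240} = \sqrt{\left(- \frac{81}{32} + 29 \left(- \frac{1}{30}\right)\right) - 240} = \sqrt{\left(- \frac{81}{32} - \frac{29}{30}\right) - 240} = \sqrt{- \frac{1679}{480} - 240} = \sqrt{- \frac{116879}{480}} = \frac{i \sqrt{3506370}}{120} \approx 15.604 i$)
$\left(\left(- \frac{4}{-5} - \frac{4}{6}\right) + 5 \cdot 6\right) + b = \left(\left(- \frac{4}{-5} - \frac{4}{6}\right) + 5 \cdot 6\right) + \frac{i \sqrt{3506370}}{120} = \left(\left(\left(-4\right) \left(- \frac{1}{5}\right) - \frac{2}{3}\right) + 30\right) + \frac{i \sqrt{3506370}}{120} = \left(\left(\frac{4}{5} - \frac{2}{3}\right) + 30\right) + \frac{i \sqrt{3506370}}{120} = \left(\frac{2}{15} + 30\right) + \frac{i \sqrt{3506370}}{120} = \frac{452}{15} + \frac{i \sqrt{3506370}}{120}$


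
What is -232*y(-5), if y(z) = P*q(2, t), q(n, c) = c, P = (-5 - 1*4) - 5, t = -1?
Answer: -3248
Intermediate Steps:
P = -14 (P = (-5 - 4) - 5 = -9 - 5 = -14)
y(z) = 14 (y(z) = -14*(-1) = 14)
-232*y(-5) = -232*14 = -3248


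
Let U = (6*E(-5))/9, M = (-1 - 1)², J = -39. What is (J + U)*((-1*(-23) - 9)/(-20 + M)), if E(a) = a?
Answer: 889/24 ≈ 37.042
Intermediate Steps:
M = 4 (M = (-2)² = 4)
U = -10/3 (U = (6*(-5))/9 = -30*⅑ = -10/3 ≈ -3.3333)
(J + U)*((-1*(-23) - 9)/(-20 + M)) = (-39 - 10/3)*((-1*(-23) - 9)/(-20 + 4)) = -127*(23 - 9)/(3*(-16)) = -1778*(-1)/(3*16) = -127/3*(-7/8) = 889/24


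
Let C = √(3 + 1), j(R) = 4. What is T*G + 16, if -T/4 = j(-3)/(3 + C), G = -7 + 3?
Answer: 144/5 ≈ 28.800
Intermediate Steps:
C = 2 (C = √4 = 2)
G = -4
T = -16/5 (T = -16/(3 + 2) = -16/5 ≈ -3.2000)
T*G + 16 = -16/5*(-4) + 16 = 64/5 + 16 = 144/5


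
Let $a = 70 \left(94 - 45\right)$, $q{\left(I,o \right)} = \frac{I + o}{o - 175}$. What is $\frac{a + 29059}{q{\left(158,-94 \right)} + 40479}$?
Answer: $\frac{8739541}{10888787} \approx 0.80262$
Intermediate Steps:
$q{\left(I,o \right)} = \frac{I + o}{-175 + o}$
$a = 3430$ ($a = 70 \cdot 49 = 3430$)
$\frac{a + 29059}{q{\left(158,-94 \right)} + 40479} = \frac{3430 + 29059}{\frac{158 - 94}{-175 - 94} + 40479} = \frac{32489}{\frac{1}{-269} \cdot 64 + 40479} = \frac{32489}{\left(- \frac{1}{269}\right) 64 + 40479} = \frac{32489}{- \frac{64}{269} + 40479} = \frac{32489}{\frac{10888787}{269}} = 32489 \cdot \frac{269}{10888787} = \frac{8739541}{10888787}$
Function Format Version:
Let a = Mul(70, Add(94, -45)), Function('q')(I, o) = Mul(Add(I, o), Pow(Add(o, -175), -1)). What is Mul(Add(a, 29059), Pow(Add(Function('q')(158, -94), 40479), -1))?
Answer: Rational(8739541, 10888787) ≈ 0.80262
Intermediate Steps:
Function('q')(I, o) = Mul(Pow(Add(-175, o), -1), Add(I, o)) (Function('q')(I, o) = Mul(Add(I, o), Pow(Add(-175, o), -1)) = Mul(Pow(Add(-175, o), -1), Add(I, o)))
a = 3430 (a = Mul(70, 49) = 3430)
Mul(Add(a, 29059), Pow(Add(Function('q')(158, -94), 40479), -1)) = Mul(Add(3430, 29059), Pow(Add(Mul(Pow(Add(-175, -94), -1), Add(158, -94)), 40479), -1)) = Mul(32489, Pow(Add(Mul(Pow(-269, -1), 64), 40479), -1)) = Mul(32489, Pow(Add(Mul(Rational(-1, 269), 64), 40479), -1)) = Mul(32489, Pow(Add(Rational(-64, 269), 40479), -1)) = Mul(32489, Pow(Rational(10888787, 269), -1)) = Mul(32489, Rational(269, 10888787)) = Rational(8739541, 10888787)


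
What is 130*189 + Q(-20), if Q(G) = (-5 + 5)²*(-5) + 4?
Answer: 24574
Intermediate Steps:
Q(G) = 4 (Q(G) = 0²*(-5) + 4 = 0*(-5) + 4 = 0 + 4 = 4)
130*189 + Q(-20) = 130*189 + 4 = 24570 + 4 = 24574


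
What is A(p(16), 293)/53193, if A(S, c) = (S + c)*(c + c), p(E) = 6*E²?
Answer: 1071794/53193 ≈ 20.149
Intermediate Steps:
A(S, c) = 2*c*(S + c) (A(S, c) = (S + c)*(2*c) = 2*c*(S + c))
A(p(16), 293)/53193 = (2*293*(6*16² + 293))/53193 = (2*293*(6*256 + 293))*(1/53193) = (2*293*(1536 + 293))*(1/53193) = (2*293*1829)*(1/53193) = 1071794*(1/53193) = 1071794/53193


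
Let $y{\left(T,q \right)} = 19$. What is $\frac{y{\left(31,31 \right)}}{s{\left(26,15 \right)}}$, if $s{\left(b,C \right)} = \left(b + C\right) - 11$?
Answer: $\frac{19}{30} \approx 0.63333$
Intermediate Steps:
$s{\left(b,C \right)} = -11 + C + b$ ($s{\left(b,C \right)} = \left(C + b\right) - 11 = -11 + C + b$)
$\frac{y{\left(31,31 \right)}}{s{\left(26,15 \right)}} = \frac{19}{-11 + 15 + 26} = \frac{19}{30}$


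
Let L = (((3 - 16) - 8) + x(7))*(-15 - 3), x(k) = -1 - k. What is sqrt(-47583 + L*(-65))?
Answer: 3*I*sqrt(9057) ≈ 285.5*I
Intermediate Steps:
L = 522 (L = (((3 - 16) - 8) + (-1 - 1*7))*(-15 - 3) = ((-13 - 8) + (-1 - 7))*(-18) = (-21 - 8)*(-18) = -29*(-18) = 522)
sqrt(-47583 + L*(-65)) = sqrt(-47583 + 522*(-65)) = sqrt(-47583 - 33930) = sqrt(-81513) = 3*I*sqrt(9057)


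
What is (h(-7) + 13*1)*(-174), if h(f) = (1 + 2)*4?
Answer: -4350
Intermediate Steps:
h(f) = 12 (h(f) = 3*4 = 12)
(h(-7) + 13*1)*(-174) = (12 + 13*1)*(-174) = (12 + 13)*(-174) = 25*(-174) = -4350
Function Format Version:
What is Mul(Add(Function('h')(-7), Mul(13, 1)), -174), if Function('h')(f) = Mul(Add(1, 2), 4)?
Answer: -4350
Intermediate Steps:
Function('h')(f) = 12 (Function('h')(f) = Mul(3, 4) = 12)
Mul(Add(Function('h')(-7), Mul(13, 1)), -174) = Mul(Add(12, Mul(13, 1)), -174) = Mul(Add(12, 13), -174) = Mul(25, -174) = -4350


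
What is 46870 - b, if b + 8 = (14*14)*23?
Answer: 42370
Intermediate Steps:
b = 4500 (b = -8 + (14*14)*23 = -8 + 196*23 = -8 + 4508 = 4500)
46870 - b = 46870 - 1*4500 = 46870 - 4500 = 42370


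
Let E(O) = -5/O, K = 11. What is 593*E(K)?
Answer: -2965/11 ≈ -269.55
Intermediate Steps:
593*E(K) = 593*(-5/11) = -2965/11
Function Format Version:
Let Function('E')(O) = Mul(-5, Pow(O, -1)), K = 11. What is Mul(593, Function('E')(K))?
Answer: Rational(-2965, 11) ≈ -269.55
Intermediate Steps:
Mul(593, Function('E')(K)) = Mul(593, Mul(-5, Pow(11, -1))) = Mul(593, Mul(-5, Rational(1, 11))) = Mul(593, Rational(-5, 11)) = Rational(-2965, 11)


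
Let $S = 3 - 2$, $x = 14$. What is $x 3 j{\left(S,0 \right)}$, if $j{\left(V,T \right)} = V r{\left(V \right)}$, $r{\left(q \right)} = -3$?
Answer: $-126$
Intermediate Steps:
$S = 1$ ($S = 3 - 2 = 1$)
$j{\left(V,T \right)} = - 3 V$ ($j{\left(V,T \right)} = V \left(-3\right) = - 3 V$)
$x 3 j{\left(S,0 \right)} = 14 \cdot 3 \left(\left(-3\right) 1\right) = 42 \left(-3\right) = -126$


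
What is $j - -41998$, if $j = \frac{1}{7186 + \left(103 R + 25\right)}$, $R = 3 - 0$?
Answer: $\frac{315824961}{7520} \approx 41998.0$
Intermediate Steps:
$R = 3$ ($R = 3 + 0 = 3$)
$j = \frac{1}{7520}$ ($j = \frac{1}{7186 + \left(103 \cdot 3 + 25\right)} = \frac{1}{7186 + \left(309 + 25\right)} = \frac{1}{7186 + 334} = \frac{1}{7520} \approx 0.00013298$)
$j - -41998 = \frac{1}{7520} - -41998 = \frac{1}{7520} + 41998 = \frac{315824961}{7520}$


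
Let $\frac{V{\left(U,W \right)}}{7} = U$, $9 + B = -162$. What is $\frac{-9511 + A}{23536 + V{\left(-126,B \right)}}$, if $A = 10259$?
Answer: $\frac{374}{11327} \approx 0.033018$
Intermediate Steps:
$B = -171$ ($B = -9 - 162 = -171$)
$V{\left(U,W \right)} = 7 U$
$\frac{-9511 + A}{23536 + V{\left(-126,B \right)}} = \frac{-9511 + 10259}{23536 + 7 \left(-126\right)} = \frac{748}{23536 - 882} = \frac{748}{22654} = 748 \cdot \frac{1}{22654} = \frac{374}{11327}$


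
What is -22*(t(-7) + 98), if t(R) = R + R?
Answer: -1848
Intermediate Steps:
t(R) = 2*R
-22*(t(-7) + 98) = -22*(2*(-7) + 98) = -22*(-14 + 98) = -22*84 = -1848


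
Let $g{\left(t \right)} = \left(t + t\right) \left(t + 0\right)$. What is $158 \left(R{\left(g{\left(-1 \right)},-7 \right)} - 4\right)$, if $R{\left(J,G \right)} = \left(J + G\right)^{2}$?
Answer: $3318$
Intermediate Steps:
$g{\left(t \right)} = 2 t^{2}$ ($g{\left(t \right)} = 2 t t = 2 t^{2}$)
$R{\left(J,G \right)} = \left(G + J\right)^{2}$
$158 \left(R{\left(g{\left(-1 \right)},-7 \right)} - 4\right) = 158 \left(\left(-7 + 2 \left(-1\right)^{2}\right)^{2} - 4\right) = 158 \left(\left(-7 + 2 \cdot 1\right)^{2} - 4\right) = 158 \left(\left(-7 + 2\right)^{2} - 4\right) = 158 \left(\left(-5\right)^{2} - 4\right) = 158 \left(25 - 4\right) = 158 \cdot 21 = 3318$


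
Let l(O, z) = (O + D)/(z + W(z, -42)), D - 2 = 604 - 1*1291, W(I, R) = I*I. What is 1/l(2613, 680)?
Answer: 57885/241 ≈ 240.19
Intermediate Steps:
W(I, R) = I²
D = -685 (D = 2 + (604 - 1*1291) = 2 + (604 - 1291) = 2 - 687 = -685)
l(O, z) = (-685 + O)/(z + z²) (l(O, z) = (O - 685)/(z + z²) = (-685 + O)/(z + z²))
1/l(2613, 680) = 1/((-685 + 2613)/(680*(1 + 680))) = 1/((1/680)*1928/681) = 1/((1/680)*(1/681)*1928) = 1/(241/57885) = 57885/241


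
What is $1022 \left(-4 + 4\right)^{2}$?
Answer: $0$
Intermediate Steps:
$1022 \left(-4 + 4\right)^{2} = 1022 \cdot 0^{2} = 1022 \cdot 0 = 0$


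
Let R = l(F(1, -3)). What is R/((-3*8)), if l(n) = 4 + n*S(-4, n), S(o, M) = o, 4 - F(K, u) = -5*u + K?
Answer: -13/6 ≈ -2.1667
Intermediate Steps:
F(K, u) = 4 - K + 5*u (F(K, u) = 4 - (-5*u + K) = 4 - (K - 5*u) = 4 + (-K + 5*u) = 4 - K + 5*u)
l(n) = 4 - 4*n (l(n) = 4 + n*(-4) = 4 - 4*n)
R = 52 (R = 4 - 4*(4 - 1*1 + 5*(-3)) = 4 - 4*(4 - 1 - 15) = 4 - 4*(-12) = 4 + 48 = 52)
R/((-3*8)) = 52/((-3*8)) = 52/(-24) = 52*(-1/24) = -13/6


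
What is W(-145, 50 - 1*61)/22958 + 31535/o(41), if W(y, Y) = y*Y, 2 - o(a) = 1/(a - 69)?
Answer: 20271545755/1308606 ≈ 15491.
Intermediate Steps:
o(a) = 2 - 1/(-69 + a) (o(a) = 2 - 1/(a - 69) = 2 - 1/(-69 + a))
W(y, Y) = Y*y
W(-145, 50 - 1*61)/22958 + 31535/o(41) = ((50 - 1*61)*(-145))/22958 + 31535/(((-139 + 2*41)/(-69 + 41))) = ((50 - 61)*(-145))*(1/22958) + 31535/(((-139 + 82)/(-28))) = -11*(-145)*(1/22958) + 31535/((-1/28*(-57))) = 1595*(1/22958) + 31535/(57/28) = 1595/22958 + 31535*(28/57) = 1595/22958 + 882980/57 = 20271545755/1308606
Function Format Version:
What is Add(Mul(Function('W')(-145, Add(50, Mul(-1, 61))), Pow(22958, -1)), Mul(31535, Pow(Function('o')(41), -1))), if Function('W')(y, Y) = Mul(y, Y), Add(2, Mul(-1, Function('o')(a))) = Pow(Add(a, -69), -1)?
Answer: Rational(20271545755, 1308606) ≈ 15491.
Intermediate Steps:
Function('o')(a) = Add(2, Mul(-1, Pow(Add(-69, a), -1))) (Function('o')(a) = Add(2, Mul(-1, Pow(Add(a, -69), -1))) = Add(2, Mul(-1, Pow(Add(-69, a), -1))))
Function('W')(y, Y) = Mul(Y, y)
Add(Mul(Function('W')(-145, Add(50, Mul(-1, 61))), Pow(22958, -1)), Mul(31535, Pow(Function('o')(41), -1))) = Add(Mul(Mul(Add(50, Mul(-1, 61)), -145), Pow(22958, -1)), Mul(31535, Pow(Mul(Pow(Add(-69, 41), -1), Add(-139, Mul(2, 41))), -1))) = Add(Mul(Mul(Add(50, -61), -145), Rational(1, 22958)), Mul(31535, Pow(Mul(Pow(-28, -1), Add(-139, 82)), -1))) = Add(Mul(Mul(-11, -145), Rational(1, 22958)), Mul(31535, Pow(Mul(Rational(-1, 28), -57), -1))) = Add(Mul(1595, Rational(1, 22958)), Mul(31535, Pow(Rational(57, 28), -1))) = Add(Rational(1595, 22958), Mul(31535, Rational(28, 57))) = Add(Rational(1595, 22958), Rational(882980, 57)) = Rational(20271545755, 1308606)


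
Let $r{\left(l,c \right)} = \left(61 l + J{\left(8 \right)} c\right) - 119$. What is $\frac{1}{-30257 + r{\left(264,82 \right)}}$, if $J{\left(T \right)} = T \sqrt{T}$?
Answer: $- \frac{223}{3128864} - \frac{41 \sqrt{2}}{6257728} \approx -8.0538 \cdot 10^{-5}$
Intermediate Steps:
$J{\left(T \right)} = T^{\frac{3}{2}}$
$r{\left(l,c \right)} = -119 + 61 l + 16 c \sqrt{2}$ ($r{\left(l,c \right)} = \left(61 l + 8^{\frac{3}{2}} c\right) - 119 = \left(61 l + 16 \sqrt{2} c\right) - 119 = \left(61 l + 16 c \sqrt{2}\right) - 119 = -119 + 61 l + 16 c \sqrt{2}$)
$\frac{1}{-30257 + r{\left(264,82 \right)}} = \frac{1}{-30257 + \left(-119 + 61 \cdot 264 + 16 \cdot 82 \sqrt{2}\right)} = \frac{1}{-30257 + \left(-119 + 16104 + 1312 \sqrt{2}\right)} = \frac{1}{-30257 + \left(15985 + 1312 \sqrt{2}\right)} = \frac{1}{-14272 + 1312 \sqrt{2}}$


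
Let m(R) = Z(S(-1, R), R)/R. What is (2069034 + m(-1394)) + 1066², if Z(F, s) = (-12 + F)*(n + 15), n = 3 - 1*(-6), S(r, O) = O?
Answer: 2234173702/697 ≈ 3.2054e+6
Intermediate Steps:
n = 9 (n = 3 + 6 = 9)
Z(F, s) = -288 + 24*F (Z(F, s) = (-12 + F)*(9 + 15) = (-12 + F)*24 = -288 + 24*F)
m(R) = (-288 + 24*R)/R
(2069034 + m(-1394)) + 1066² = (2069034 + (24 - 288/(-1394))) + 1066² = (2069034 + (24 - 288*(-1/1394))) + 1136356 = (2069034 + (24 + 144/697)) + 1136356 = (2069034 + 16872/697) + 1136356 = 1442133570/697 + 1136356 = 2234173702/697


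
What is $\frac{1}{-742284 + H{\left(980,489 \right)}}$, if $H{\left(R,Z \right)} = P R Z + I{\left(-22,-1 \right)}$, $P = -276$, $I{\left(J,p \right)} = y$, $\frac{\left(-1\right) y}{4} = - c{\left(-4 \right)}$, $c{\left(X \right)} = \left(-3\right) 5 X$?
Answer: $- \frac{1}{133006764} \approx -7.5184 \cdot 10^{-9}$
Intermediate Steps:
$c{\left(X \right)} = - 15 X$
$y = 240$ ($y = - 4 \left(- \left(-15\right) \left(-4\right)\right) = - 4 \left(\left(-1\right) 60\right) = \left(-4\right) \left(-60\right) = 240$)
$I{\left(J,p \right)} = 240$
$H{\left(R,Z \right)} = 240 - 276 R Z$ ($H{\left(R,Z \right)} = - 276 R Z + 240 = 240 - 276 R Z$)
$\frac{1}{-742284 + H{\left(980,489 \right)}} = \frac{1}{-742284 + \left(240 - 270480 \cdot 489\right)} = \frac{1}{-742284 + \left(240 - 132264720\right)} = \frac{1}{-742284 - 132264480} = \frac{1}{-133006764} = - \frac{1}{133006764}$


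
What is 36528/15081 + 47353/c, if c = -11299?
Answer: -100466907/56800073 ≈ -1.7688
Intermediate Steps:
36528/15081 + 47353/c = 36528/15081 + 47353/(-11299) = 36528*(1/15081) + 47353*(-1/11299) = 12176/5027 - 47353/11299 = -100466907/56800073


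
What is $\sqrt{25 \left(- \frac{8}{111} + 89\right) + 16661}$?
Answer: $\frac{\sqrt{232672206}}{111} \approx 137.42$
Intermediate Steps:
$\sqrt{25 \left(- \frac{8}{111} + 89\right) + 16661} = \sqrt{25 \cdot \frac{9871}{111} + 16661} = \sqrt{\frac{246775}{111} + 16661} = \sqrt{\frac{2096146}{111}} = \frac{\sqrt{232672206}}{111}$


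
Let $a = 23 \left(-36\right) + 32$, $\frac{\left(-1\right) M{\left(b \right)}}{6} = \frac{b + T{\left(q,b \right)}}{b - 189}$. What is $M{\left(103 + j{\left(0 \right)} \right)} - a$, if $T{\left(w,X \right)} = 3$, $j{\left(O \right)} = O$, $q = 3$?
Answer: $\frac{34546}{43} \approx 803.4$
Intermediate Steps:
$M{\left(b \right)} = - \frac{6 \left(3 + b\right)}{-189 + b}$ ($M{\left(b \right)} = - 6 \frac{b + 3}{b - 189} = - 6 \frac{3 + b}{-189 + b} = - \frac{6 \left(3 + b\right)}{-189 + b}$)
$a = -796$ ($a = -828 + 32 = -796$)
$M{\left(103 + j{\left(0 \right)} \right)} - a = \frac{6 \left(-3 - \left(103 + 0\right)\right)}{-189 + \left(103 + 0\right)} - -796 = \frac{6 \left(-3 - 103\right)}{-189 + 103} + 796 = \frac{6 \left(-3 - 103\right)}{-86} + 796 = 6 \left(- \frac{1}{86}\right) \left(-106\right) + 796 = \frac{318}{43} + 796 = \frac{34546}{43}$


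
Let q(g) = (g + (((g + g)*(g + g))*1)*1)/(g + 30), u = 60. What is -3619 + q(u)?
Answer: -10375/3 ≈ -3458.3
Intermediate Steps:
q(g) = (g + 4*g²)/(30 + g) (q(g) = (g + (((2*g)*(2*g))*1)*1)/(30 + g) = (g + ((4*g²)*1)*1)/(30 + g) = (g + (4*g²)*1)/(30 + g) = (g + 4*g²)/(30 + g))
-3619 + q(u) = -3619 + 60*(1 + 4*60)/(30 + 60) = -3619 + 60*(1 + 240)/90 = -3619 + 60*(1/90)*241 = -3619 + 482/3 = -10375/3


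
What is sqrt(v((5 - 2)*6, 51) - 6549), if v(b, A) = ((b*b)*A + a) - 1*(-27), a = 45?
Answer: sqrt(10047) ≈ 100.23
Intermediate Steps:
v(b, A) = 72 + A*b**2 (v(b, A) = ((b*b)*A + 45) - 1*(-27) = (b**2*A + 45) + 27 = (A*b**2 + 45) + 27 = (45 + A*b**2) + 27 = 72 + A*b**2)
sqrt(v((5 - 2)*6, 51) - 6549) = sqrt((72 + 51*((5 - 2)*6)**2) - 6549) = sqrt((72 + 51*(3*6)**2) - 6549) = sqrt((72 + 51*18**2) - 6549) = sqrt((72 + 51*324) - 6549) = sqrt((72 + 16524) - 6549) = sqrt(16596 - 6549) = sqrt(10047)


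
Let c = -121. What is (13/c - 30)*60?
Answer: -218580/121 ≈ -1806.4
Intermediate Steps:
(13/c - 30)*60 = (13/(-121) - 30)*60 = (13*(-1/121) - 30)*60 = (-13/121 - 30)*60 = -3643/121*60 = -218580/121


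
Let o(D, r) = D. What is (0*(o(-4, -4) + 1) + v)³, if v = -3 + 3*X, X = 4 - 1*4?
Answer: -27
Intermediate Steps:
X = 0 (X = 4 - 4 = 0)
v = -3 (v = -3 + 3*0 = -3 + 0 = -3)
(0*(o(-4, -4) + 1) + v)³ = (0*(-4 + 1) - 3)³ = (0*(-3) - 3)³ = (0 - 3)³ = (-3)³ = -27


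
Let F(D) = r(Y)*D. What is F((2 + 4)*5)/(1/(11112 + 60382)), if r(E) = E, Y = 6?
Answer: 12868920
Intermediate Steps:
F(D) = 6*D
F((2 + 4)*5)/(1/(11112 + 60382)) = (6*((2 + 4)*5))/(1/(11112 + 60382)) = (6*(6*5))/(1/71494) = (6*30)/(1/71494) = 180*71494 = 12868920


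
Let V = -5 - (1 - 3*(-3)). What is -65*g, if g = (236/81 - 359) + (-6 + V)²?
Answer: -447070/81 ≈ -5519.4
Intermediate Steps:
V = -15 (V = -5 - (1 + 9) = -5 - 1*10 = -5 - 10 = -15)
g = 6878/81 (g = (236/81 - 359) + (-6 - 15)² = (236*(1/81) - 359) + (-21)² = (236/81 - 359) + 441 = -28843/81 + 441 = 6878/81 ≈ 84.914)
-65*g = -65*6878/81 = -447070/81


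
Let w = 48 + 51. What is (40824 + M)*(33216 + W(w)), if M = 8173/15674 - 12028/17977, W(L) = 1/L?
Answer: 37826286188394185885/27895378302 ≈ 1.3560e+9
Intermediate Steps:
w = 99
M = -41600851/281771498 (M = 8173*(1/15674) - 12028*1/17977 = 8173/15674 - 12028/17977 = -41600851/281771498 ≈ -0.14764)
(40824 + M)*(33216 + W(w)) = (40824 - 41600851/281771498)*(33216 + 1/99) = 11502998033501*(33216 + 1/99)/281771498 = (11502998033501/281771498)*(3288385/99) = 37826286188394185885/27895378302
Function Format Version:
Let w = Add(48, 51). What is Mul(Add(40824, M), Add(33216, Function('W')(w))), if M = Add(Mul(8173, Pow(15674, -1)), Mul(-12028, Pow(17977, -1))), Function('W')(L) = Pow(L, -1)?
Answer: Rational(37826286188394185885, 27895378302) ≈ 1.3560e+9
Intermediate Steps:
w = 99
M = Rational(-41600851, 281771498) (M = Add(Mul(8173, Rational(1, 15674)), Mul(-12028, Rational(1, 17977))) = Add(Rational(8173, 15674), Rational(-12028, 17977)) = Rational(-41600851, 281771498) ≈ -0.14764)
Mul(Add(40824, M), Add(33216, Function('W')(w))) = Mul(Add(40824, Rational(-41600851, 281771498)), Add(33216, Pow(99, -1))) = Mul(Rational(11502998033501, 281771498), Add(33216, Rational(1, 99))) = Mul(Rational(11502998033501, 281771498), Rational(3288385, 99)) = Rational(37826286188394185885, 27895378302)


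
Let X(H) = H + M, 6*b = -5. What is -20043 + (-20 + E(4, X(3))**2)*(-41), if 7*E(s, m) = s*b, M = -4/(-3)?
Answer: -8481443/441 ≈ -19232.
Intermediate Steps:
M = 4/3 (M = -4*(-1/3) = 4/3 ≈ 1.3333)
b = -5/6 (b = (1/6)*(-5) = -5/6 ≈ -0.83333)
X(H) = 4/3 + H (X(H) = H + 4/3 = 4/3 + H)
E(s, m) = -5*s/42 (E(s, m) = (s*(-5/6))/7 = (-5*s/6)/7 = -5*s/42)
-20043 + (-20 + E(4, X(3))**2)*(-41) = -20043 + (-20 + (-5/42*4)**2)*(-41) = -20043 + (-20 + (-10/21)**2)*(-41) = -20043 + (-20 + 100/441)*(-41) = -20043 - 8720/441*(-41) = -20043 + 357520/441 = -8481443/441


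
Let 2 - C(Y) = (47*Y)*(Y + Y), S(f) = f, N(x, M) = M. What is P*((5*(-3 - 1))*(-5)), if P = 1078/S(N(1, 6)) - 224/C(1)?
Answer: 1256500/69 ≈ 18210.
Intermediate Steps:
C(Y) = 2 - 94*Y² (C(Y) = 2 - 47*Y*(Y + Y) = 2 - 47*Y*2*Y = 2 - 94*Y²)
P = 12565/69 (P = 1078/6 - 224/(2 - 94*1²) = 1078*(⅙) - 224/(2 - 94*1) = 539/3 - 224/(2 - 94) = 539/3 - 224/(-92) = 539/3 - 224*(-1/92) = 539/3 + 56/23 = 12565/69 ≈ 182.10)
P*((5*(-3 - 1))*(-5)) = 12565*((5*(-3 - 1))*(-5))/69 = 12565*((5*(-4))*(-5))/69 = 12565*(-20*(-5))/69 = (12565/69)*100 = 1256500/69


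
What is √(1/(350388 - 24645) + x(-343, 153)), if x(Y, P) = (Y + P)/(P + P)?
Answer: 2*I*√4760121765322/5537631 ≈ 0.78798*I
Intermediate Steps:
x(Y, P) = (P + Y)/(2*P) (x(Y, P) = (P + Y)/((2*P)) = (P + Y)*(1/(2*P)) = (P + Y)/(2*P))
√(1/(350388 - 24645) + x(-343, 153)) = √(1/(350388 - 24645) + (½)*(153 - 343)/153) = √(1/325743 + (½)*(1/153)*(-190)) = √(1/325743 - 95/153) = √(-10315144/16612893) = 2*I*√4760121765322/5537631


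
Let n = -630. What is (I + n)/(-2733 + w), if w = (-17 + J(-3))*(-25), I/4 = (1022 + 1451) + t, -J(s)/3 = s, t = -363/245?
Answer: -2267738/620585 ≈ -3.6542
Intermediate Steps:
t = -363/245 (t = -363*1/245 = -363/245 ≈ -1.4816)
J(s) = -3*s
I = 2422088/245 (I = 4*((1022 + 1451) - 363/245) = 4*(2473 - 363/245) = 4*(605522/245) = 2422088/245 ≈ 9886.1)
w = 200 (w = (-17 - 3*(-3))*(-25) = (-17 + 9)*(-25) = -8*(-25) = 200)
(I + n)/(-2733 + w) = (2422088/245 - 630)/(-2733 + 200) = (2267738/245)/(-2533) = (2267738/245)*(-1/2533) = -2267738/620585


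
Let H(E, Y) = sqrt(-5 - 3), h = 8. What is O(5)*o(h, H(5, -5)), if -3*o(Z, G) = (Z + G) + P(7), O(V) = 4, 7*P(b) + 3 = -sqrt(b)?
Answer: -212/21 + 4*sqrt(7)/21 - 8*I*sqrt(2)/3 ≈ -9.5913 - 3.7712*I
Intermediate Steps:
H(E, Y) = 2*I*sqrt(2) (H(E, Y) = sqrt(-8) = 2*I*sqrt(2))
P(b) = -3/7 - sqrt(b)/7 (P(b) = -3/7 + (-sqrt(b))/7 = -3/7 - sqrt(b)/7)
o(Z, G) = 1/7 - G/3 - Z/3 + sqrt(7)/21 (o(Z, G) = -((Z + G) + (-3/7 - sqrt(7)/7))/3 = -((G + Z) + (-3/7 - sqrt(7)/7))/3 = -(-3/7 + G + Z - sqrt(7)/7)/3 = 1/7 - G/3 - Z/3 + sqrt(7)/21)
O(5)*o(h, H(5, -5)) = 4*(1/7 - 2*I*sqrt(2)/3 - 1/3*8 + sqrt(7)/21) = 4*(1/7 - 2*I*sqrt(2)/3 - 8/3 + sqrt(7)/21) = 4*(-53/21 + sqrt(7)/21 - 2*I*sqrt(2)/3) = -212/21 + 4*sqrt(7)/21 - 8*I*sqrt(2)/3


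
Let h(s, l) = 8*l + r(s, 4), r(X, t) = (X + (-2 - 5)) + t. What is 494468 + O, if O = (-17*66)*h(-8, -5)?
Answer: 551690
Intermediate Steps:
r(X, t) = -7 + X + t (r(X, t) = (X - 7) + t = (-7 + X) + t = -7 + X + t)
h(s, l) = -3 + s + 8*l (h(s, l) = 8*l + (-7 + s + 4) = 8*l + (-3 + s) = -3 + s + 8*l)
O = 57222 (O = (-17*66)*(-3 - 8 + 8*(-5)) = -1122*(-3 - 8 - 40) = -1122*(-51) = 57222)
494468 + O = 494468 + 57222 = 551690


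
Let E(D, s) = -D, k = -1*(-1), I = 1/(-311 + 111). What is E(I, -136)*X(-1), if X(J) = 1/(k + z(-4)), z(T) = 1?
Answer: 1/400 ≈ 0.0025000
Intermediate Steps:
I = -1/200 (I = 1/(-200) = -1/200 ≈ -0.0050000)
k = 1
X(J) = ½ (X(J) = 1/(1 + 1) = 1/2 = ½)
E(I, -136)*X(-1) = -1*(-1/200)*(½) = (1/200)*(½) = 1/400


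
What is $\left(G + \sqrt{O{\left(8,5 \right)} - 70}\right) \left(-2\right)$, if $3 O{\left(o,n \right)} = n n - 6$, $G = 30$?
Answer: $-60 - \frac{2 i \sqrt{573}}{3} \approx -60.0 - 15.958 i$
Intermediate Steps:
$O{\left(o,n \right)} = -2 + \frac{n^{2}}{3}$ ($O{\left(o,n \right)} = \frac{n n - 6}{3} = \frac{n^{2} - 6}{3} = \frac{-6 + n^{2}}{3} = -2 + \frac{n^{2}}{3}$)
$\left(G + \sqrt{O{\left(8,5 \right)} - 70}\right) \left(-2\right) = \left(30 + \sqrt{\left(-2 + \frac{5^{2}}{3}\right) - 70}\right) \left(-2\right) = \left(30 + \sqrt{\left(-2 + \frac{1}{3} \cdot 25\right) - 70}\right) \left(-2\right) = \left(30 + \sqrt{\left(-2 + \frac{25}{3}\right) - 70}\right) \left(-2\right) = \left(30 + \sqrt{\frac{19}{3} - 70}\right) \left(-2\right) = \left(30 + \sqrt{- \frac{191}{3}}\right) \left(-2\right) = \left(30 + \frac{i \sqrt{573}}{3}\right) \left(-2\right) = -60 - \frac{2 i \sqrt{573}}{3}$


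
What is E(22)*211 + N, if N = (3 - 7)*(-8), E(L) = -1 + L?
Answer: 4463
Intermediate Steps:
N = 32 (N = -4*(-8) = 32)
E(22)*211 + N = (-1 + 22)*211 + 32 = 21*211 + 32 = 4431 + 32 = 4463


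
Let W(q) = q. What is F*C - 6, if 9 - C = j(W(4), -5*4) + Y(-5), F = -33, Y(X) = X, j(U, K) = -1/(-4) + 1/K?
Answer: -2307/5 ≈ -461.40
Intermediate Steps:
j(U, K) = 1/4 + 1/K (j(U, K) = -1*(-1/4) + 1/K = 1/4 + 1/K)
C = 69/5 (C = 9 - ((4 - 5*4)/(4*((-5*4))) - 5) = 9 - ((1/4)*(4 - 20)/(-20) - 5) = 9 - ((1/4)*(-1/20)*(-16) - 5) = 9 - (1/5 - 5) = 9 - 1*(-24/5) = 9 + 24/5 = 69/5 ≈ 13.800)
F*C - 6 = -33*69/5 - 6 = -2277/5 - 6 = -2307/5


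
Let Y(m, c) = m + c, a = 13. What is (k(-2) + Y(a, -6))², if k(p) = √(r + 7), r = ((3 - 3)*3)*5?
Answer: (7 + √7)² ≈ 93.041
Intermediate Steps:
r = 0 (r = (0*3)*5 = 0*5 = 0)
Y(m, c) = c + m
k(p) = √7 (k(p) = √(0 + 7) = √7)
(k(-2) + Y(a, -6))² = (√7 + (-6 + 13))² = (√7 + 7)² = (7 + √7)²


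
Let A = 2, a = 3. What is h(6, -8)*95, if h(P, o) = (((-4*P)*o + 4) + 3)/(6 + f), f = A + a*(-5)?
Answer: -18905/7 ≈ -2700.7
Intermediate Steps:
f = -13 (f = 2 + 3*(-5) = 2 - 15 = -13)
h(P, o) = -1 + 4*P*o/7 (h(P, o) = (((-4*P)*o + 4) + 3)/(6 - 13) = ((-4*P*o + 4) + 3)/(-7) = ((4 - 4*P*o) + 3)*(-⅐) = (7 - 4*P*o)*(-⅐) = -1 + 4*P*o/7)
h(6, -8)*95 = (-1 + (4/7)*6*(-8))*95 = (-1 - 192/7)*95 = -199/7*95 = -18905/7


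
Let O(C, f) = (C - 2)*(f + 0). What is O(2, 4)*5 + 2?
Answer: 2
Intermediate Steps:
O(C, f) = f*(-2 + C) (O(C, f) = (-2 + C)*f = f*(-2 + C))
O(2, 4)*5 + 2 = (4*(-2 + 2))*5 + 2 = (4*0)*5 + 2 = 0*5 + 2 = 0 + 2 = 2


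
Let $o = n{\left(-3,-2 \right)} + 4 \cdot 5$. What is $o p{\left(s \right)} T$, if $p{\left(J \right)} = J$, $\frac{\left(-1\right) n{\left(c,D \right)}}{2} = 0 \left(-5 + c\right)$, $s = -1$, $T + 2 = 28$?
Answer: $-520$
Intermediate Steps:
$T = 26$ ($T = -2 + 28 = 26$)
$n{\left(c,D \right)} = 0$ ($n{\left(c,D \right)} = - 2 \cdot 0 \left(-5 + c\right) = \left(-2\right) 0 = 0$)
$o = 20$ ($o = 0 + 4 \cdot 5 = 0 + 20 = 20$)
$o p{\left(s \right)} T = 20 \left(-1\right) 26 = \left(-20\right) 26 = -520$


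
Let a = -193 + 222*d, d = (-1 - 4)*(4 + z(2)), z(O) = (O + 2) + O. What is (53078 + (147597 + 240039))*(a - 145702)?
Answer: -69189894430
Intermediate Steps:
z(O) = 2 + 2*O (z(O) = (2 + O) + O = 2 + 2*O)
d = -50 (d = (-1 - 4)*(4 + (2 + 2*2)) = -5*(4 + (2 + 4)) = -5*(4 + 6) = -5*10 = -50)
a = -11293 (a = -193 + 222*(-50) = -193 - 11100 = -11293)
(53078 + (147597 + 240039))*(a - 145702) = (53078 + (147597 + 240039))*(-11293 - 145702) = (53078 + 387636)*(-156995) = 440714*(-156995) = -69189894430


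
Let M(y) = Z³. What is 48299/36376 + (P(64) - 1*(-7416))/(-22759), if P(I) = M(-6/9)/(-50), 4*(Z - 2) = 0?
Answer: 20736958629/20697034600 ≈ 1.0019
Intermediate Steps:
Z = 2 (Z = 2 + (¼)*0 = 2 + 0 = 2)
M(y) = 8 (M(y) = 2³ = 8)
P(I) = -4/25 (P(I) = 8/(-50) = 8*(-1/50) = -4/25)
48299/36376 + (P(64) - 1*(-7416))/(-22759) = 48299/36376 + (-4/25 - 1*(-7416))/(-22759) = 48299*(1/36376) + (-4/25 + 7416)*(-1/22759) = 48299/36376 + (185396/25)*(-1/22759) = 48299/36376 - 185396/568975 = 20736958629/20697034600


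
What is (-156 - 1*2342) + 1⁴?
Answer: -2497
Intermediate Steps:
(-156 - 1*2342) + 1⁴ = (-156 - 2342) + 1 = -2498 + 1 = -2497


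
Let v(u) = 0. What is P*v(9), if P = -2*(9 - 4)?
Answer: 0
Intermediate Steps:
P = -10 (P = -2*5 = -10)
P*v(9) = -10*0 = 0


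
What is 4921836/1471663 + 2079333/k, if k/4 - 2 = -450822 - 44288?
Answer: 743031563597/323836499824 ≈ 2.2945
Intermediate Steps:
k = -1980432 (k = 8 + 4*(-450822 - 44288) = 8 + 4*(-495110) = 8 - 1980440 = -1980432)
4921836/1471663 + 2079333/k = 4921836/1471663 + 2079333/(-1980432) = 4921836*(1/1471663) + 2079333*(-1/1980432) = 4921836/1471663 - 231037/220048 = 743031563597/323836499824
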